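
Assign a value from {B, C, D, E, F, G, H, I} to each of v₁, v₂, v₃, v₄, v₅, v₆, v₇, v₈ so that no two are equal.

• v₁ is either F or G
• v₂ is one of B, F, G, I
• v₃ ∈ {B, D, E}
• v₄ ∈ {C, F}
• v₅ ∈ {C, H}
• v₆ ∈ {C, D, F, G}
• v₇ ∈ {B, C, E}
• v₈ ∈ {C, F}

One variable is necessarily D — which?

The 8 variables together cover exactly {B, C, D, E, F, G, H, I} — 8 values for 8 variables — and H appears only in v₅'s list, so v₅ = H.
Among the 7 still-open variables, I fits only v₂ (and all 7 values in {B, C, D, E, F, G, I} must be used), so v₂ = I.
v₄ and v₈ share exactly the 2 values {C, F}; by pigeonhole those values go to them, so strike C, F from v₁, v₆, v₇.
v₁ has just one choice, so v₁ = G. Remove G from v₆.
So D goes to v₆.

v₆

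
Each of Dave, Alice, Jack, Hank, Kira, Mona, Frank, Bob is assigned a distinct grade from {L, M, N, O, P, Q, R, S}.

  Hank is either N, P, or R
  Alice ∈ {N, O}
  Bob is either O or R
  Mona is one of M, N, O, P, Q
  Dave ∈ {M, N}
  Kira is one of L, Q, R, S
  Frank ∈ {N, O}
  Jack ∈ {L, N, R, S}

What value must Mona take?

Q

The 2 variables Alice and Frank are confined to {N, O}, which locks those values in; drop them from Dave, Jack, Hank, Mona, Bob.
Dave's domain is down to {M}, so Dave = M. Eliminate M elsewhere: Mona.
Bob must be R (only option left). So Jack, Hank, Kira can't be R.
Hank's domain is down to {P}, so Hank = P. Strike P from Mona.
So Mona = Q.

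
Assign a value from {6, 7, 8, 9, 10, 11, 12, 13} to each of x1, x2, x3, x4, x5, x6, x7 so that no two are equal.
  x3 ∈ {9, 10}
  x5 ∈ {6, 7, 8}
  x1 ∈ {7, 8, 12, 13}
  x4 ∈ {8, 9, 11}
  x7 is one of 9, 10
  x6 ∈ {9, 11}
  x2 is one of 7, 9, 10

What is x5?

6

x3 and x7 between them cover only {9, 10} — a naked pair. Remove those values from x2, x4, x6.
x2 has just one choice, so x2 = 7. Eliminate 7 elsewhere: x1, x5.
x6 must be 11 (only option left). Eliminate 11 elsewhere: x4.
x4 has just one choice, so x4 = 8. Eliminate 8 elsewhere: x1, x5.
So x5 = 6.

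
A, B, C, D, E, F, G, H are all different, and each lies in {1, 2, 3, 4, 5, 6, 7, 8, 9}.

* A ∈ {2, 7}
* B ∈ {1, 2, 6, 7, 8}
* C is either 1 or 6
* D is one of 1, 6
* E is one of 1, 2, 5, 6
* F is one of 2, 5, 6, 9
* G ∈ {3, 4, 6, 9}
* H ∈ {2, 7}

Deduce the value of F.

9

A and H share exactly the 2 values {2, 7}; by pigeonhole those values go to them, so strike 2, 7 from B, E, F.
C and D share exactly the 2 values {1, 6}; by pigeonhole those values go to them, so strike 1, 6 from B, E, F, G.
That leaves B = 8.
E has just one choice, so E = 5. Remove 5 from F.
So F = 9.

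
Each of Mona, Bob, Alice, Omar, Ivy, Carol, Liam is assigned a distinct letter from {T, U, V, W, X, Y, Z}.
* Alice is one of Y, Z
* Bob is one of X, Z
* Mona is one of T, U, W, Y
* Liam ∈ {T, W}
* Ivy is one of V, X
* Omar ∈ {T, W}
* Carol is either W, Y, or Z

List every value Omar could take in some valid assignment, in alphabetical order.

T, W

Among the 7 variables, U fits only Mona (and all 7 values in {T, U, V, W, X, Y, Z} must be used), so Mona = U.
The 6 still-open variables together cover exactly {T, V, W, X, Y, Z} — 6 values for 6 variables — and V appears only in Ivy's list, so Ivy = V.
Among the 5 still-open variables, X fits only Bob (and all 5 values in {T, W, X, Y, Z} must be used), so Bob = X.
Omar and Liam share exactly the 2 values {T, W}; by pigeonhole those values go to them, so strike T, W from Carol.
No further eliminations apply; Omar can still be any of T, W.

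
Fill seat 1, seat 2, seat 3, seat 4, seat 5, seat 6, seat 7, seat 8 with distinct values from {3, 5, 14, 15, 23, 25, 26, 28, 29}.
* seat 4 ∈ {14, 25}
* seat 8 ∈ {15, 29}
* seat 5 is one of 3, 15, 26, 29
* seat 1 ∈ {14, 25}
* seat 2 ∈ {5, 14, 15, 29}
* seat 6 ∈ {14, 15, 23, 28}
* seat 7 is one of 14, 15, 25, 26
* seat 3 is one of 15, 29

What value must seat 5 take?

3

seat 1 and seat 4 between them cover only {14, 25} — a naked pair. Remove those values from seat 2, seat 6, seat 7.
seat 3 and seat 8 between them cover only {15, 29} — a naked pair. Remove those values from seat 2, seat 5, seat 6, seat 7.
seat 2 must be 5 (only option left).
seat 7's domain is down to {26}, so seat 7 = 26. Strike 26 from seat 5.
So seat 5 = 3.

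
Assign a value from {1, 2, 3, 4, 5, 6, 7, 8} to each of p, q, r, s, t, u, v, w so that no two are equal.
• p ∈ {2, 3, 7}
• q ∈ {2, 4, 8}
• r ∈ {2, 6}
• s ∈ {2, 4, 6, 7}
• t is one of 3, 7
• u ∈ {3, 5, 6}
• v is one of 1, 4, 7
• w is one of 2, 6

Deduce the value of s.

4

Among the 8 variables, 1 fits only v (and all 8 values in {1, 2, 3, 4, 5, 6, 7, 8} must be used), so v = 1.
The 7 still-open variables draw from only 7 values {2, 3, 4, 5, 6, 7, 8}, so each is used; only u can be 5, hence u = 5.
The 6 still-open variables draw from only 6 values {2, 3, 4, 6, 7, 8}, so each is used; only q can be 8, hence q = 8.
The 5 still-open variables together cover exactly {2, 3, 4, 6, 7} — 5 values for 5 variables — and 4 appears only in s's list, so s = 4.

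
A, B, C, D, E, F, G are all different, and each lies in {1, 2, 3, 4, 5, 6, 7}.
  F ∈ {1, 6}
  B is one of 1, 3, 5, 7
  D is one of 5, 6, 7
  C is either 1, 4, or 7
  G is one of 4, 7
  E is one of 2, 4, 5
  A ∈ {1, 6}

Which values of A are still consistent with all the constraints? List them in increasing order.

The 7 variables draw from only 7 values {1, 2, 3, 4, 5, 6, 7}, so each is used; only E can be 2, hence E = 2.
Among the 6 still-open variables, 3 fits only B (and all 6 values in {1, 3, 4, 5, 6, 7} must be used), so B = 3.
The 5 still-open variables together cover exactly {1, 4, 5, 6, 7} — 5 values for 5 variables — and 5 appears only in D's list, so D = 5.
The 2 variables A and F are confined to {1, 6}, which locks those values in; drop them from C.
No further eliminations apply; A can still be any of 1, 6.

1, 6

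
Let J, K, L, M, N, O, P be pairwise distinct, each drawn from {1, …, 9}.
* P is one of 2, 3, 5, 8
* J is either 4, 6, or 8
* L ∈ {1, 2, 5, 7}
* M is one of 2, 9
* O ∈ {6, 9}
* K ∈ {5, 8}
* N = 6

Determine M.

N has just one choice, so N = 6. Remove 6 from J, O.
O has just one choice, so O = 9. So M can't be 9.
So M = 2.

2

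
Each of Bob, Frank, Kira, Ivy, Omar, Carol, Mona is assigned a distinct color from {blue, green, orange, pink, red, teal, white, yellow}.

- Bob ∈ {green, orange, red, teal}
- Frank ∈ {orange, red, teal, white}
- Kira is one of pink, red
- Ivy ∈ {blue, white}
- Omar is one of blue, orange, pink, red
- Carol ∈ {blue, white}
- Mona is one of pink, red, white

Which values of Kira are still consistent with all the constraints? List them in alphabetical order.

pink, red

Among the 7 variables, green fits only Bob (and all 7 values in {blue, green, orange, pink, red, teal, white} must be used), so Bob = green.
Among the 6 still-open variables, teal fits only Frank (and all 6 values in {blue, orange, pink, red, teal, white} must be used), so Frank = teal.
Among the 5 still-open variables, orange fits only Omar (and all 5 values in {blue, orange, pink, red, white} must be used), so Omar = orange.
Ivy and Carol share exactly the 2 values {blue, white}; by pigeonhole those values go to them, so strike blue, white from Mona.
No further eliminations apply; Kira can still be any of pink, red.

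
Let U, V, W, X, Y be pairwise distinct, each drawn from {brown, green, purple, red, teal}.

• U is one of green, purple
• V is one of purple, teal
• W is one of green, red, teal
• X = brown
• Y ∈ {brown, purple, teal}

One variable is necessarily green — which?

U

X's domain is down to {brown}, so X = brown. Eliminate brown elsewhere: Y.
Among the 4 still-open variables, red fits only W (and all 4 values in {green, purple, red, teal} must be used), so W = red.
Among the 3 still-open variables, green fits only U (and all 3 values in {green, purple, teal} must be used), so U = green.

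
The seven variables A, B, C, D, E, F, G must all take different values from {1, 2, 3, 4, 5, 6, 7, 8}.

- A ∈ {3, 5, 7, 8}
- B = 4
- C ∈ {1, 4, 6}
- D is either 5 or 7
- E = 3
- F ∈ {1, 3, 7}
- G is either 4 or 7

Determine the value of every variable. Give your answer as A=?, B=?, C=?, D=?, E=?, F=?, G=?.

A=8, B=4, C=6, D=5, E=3, F=1, G=7

B must be 4 (only option left). Remove 4 from C, G.
E must be 3 (only option left). Eliminate 3 elsewhere: A, F.
That leaves G = 7. So A, D, F can't be 7.
D has just one choice, so D = 5. So A can't be 5.
That leaves F = 1. So C can't be 1.
That leaves A = 8.
C must be 6 (only option left).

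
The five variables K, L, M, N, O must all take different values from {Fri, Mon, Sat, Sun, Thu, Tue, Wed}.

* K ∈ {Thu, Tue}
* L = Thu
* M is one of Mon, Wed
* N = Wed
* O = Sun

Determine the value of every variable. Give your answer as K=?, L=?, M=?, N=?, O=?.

L has just one choice, so L = Thu. Strike Thu from K.
N must be Wed (only option left). Remove Wed from M.
That leaves O = Sun.
K's domain is down to {Tue}, so K = Tue.
M's domain is down to {Mon}, so M = Mon.

K=Tue, L=Thu, M=Mon, N=Wed, O=Sun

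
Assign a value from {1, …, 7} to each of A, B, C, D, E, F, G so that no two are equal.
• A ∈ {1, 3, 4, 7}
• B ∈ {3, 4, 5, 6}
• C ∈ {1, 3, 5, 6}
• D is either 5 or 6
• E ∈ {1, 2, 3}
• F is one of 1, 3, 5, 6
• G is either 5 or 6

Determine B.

Among the 7 variables, 2 fits only E (and all 7 values in {1, 2, 3, 4, 5, 6, 7} must be used), so E = 2.
The 6 still-open variables draw from only 6 values {1, 3, 4, 5, 6, 7}, so each is used; only A can be 7, hence A = 7.
Among the 5 still-open variables, 4 fits only B (and all 5 values in {1, 3, 4, 5, 6} must be used), so B = 4.

4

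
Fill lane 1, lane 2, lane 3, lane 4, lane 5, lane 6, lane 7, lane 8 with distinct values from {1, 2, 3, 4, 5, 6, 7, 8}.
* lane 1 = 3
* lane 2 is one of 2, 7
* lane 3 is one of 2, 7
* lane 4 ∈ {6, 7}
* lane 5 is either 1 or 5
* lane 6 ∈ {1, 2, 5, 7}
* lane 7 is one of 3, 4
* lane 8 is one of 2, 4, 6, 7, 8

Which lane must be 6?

lane 4

lane 1 has just one choice, so lane 1 = 3. So lane 7 can't be 3.
lane 7 has just one choice, so lane 7 = 4. So lane 8 can't be 4.
The 6 still-open variables draw from only 6 values {1, 2, 5, 6, 7, 8}, so each is used; only lane 8 can be 8, hence lane 8 = 8.
The 5 still-open variables together cover exactly {1, 2, 5, 6, 7} — 5 values for 5 variables — and 6 appears only in lane 4's list, so lane 4 = 6.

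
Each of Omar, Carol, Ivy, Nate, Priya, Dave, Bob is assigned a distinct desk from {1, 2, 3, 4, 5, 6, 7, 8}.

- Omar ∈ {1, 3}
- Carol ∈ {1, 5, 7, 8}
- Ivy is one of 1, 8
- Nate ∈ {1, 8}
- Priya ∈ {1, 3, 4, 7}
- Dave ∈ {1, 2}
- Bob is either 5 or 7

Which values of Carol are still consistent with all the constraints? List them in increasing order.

The 7 variables draw from only 7 values {1, 2, 3, 4, 5, 7, 8}, so each is used; only Dave can be 2, hence Dave = 2.
The 6 still-open variables together cover exactly {1, 3, 4, 5, 7, 8} — 6 values for 6 variables — and 4 appears only in Priya's list, so Priya = 4.
Among the 5 still-open variables, 3 fits only Omar (and all 5 values in {1, 3, 5, 7, 8} must be used), so Omar = 3.
The 2 variables Ivy and Nate are confined to {1, 8}, which locks those values in; drop them from Carol.
No further eliminations apply; Carol can still be any of 5, 7.

5, 7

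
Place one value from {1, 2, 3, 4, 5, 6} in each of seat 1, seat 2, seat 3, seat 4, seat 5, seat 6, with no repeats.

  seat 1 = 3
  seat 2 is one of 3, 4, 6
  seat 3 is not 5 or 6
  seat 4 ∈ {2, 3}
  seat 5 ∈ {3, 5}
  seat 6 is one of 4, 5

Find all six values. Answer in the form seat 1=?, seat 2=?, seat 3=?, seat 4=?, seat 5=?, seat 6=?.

seat 1=3, seat 2=6, seat 3=1, seat 4=2, seat 5=5, seat 6=4

seat 1 has just one choice, so seat 1 = 3. Eliminate 3 elsewhere: seat 2, seat 3, seat 4, seat 5.
seat 4 has just one choice, so seat 4 = 2. So seat 3 can't be 2.
That leaves seat 5 = 5. Remove 5 from seat 6.
seat 6's domain is down to {4}, so seat 6 = 4. So seat 2, seat 3 can't be 4.
seat 2 must be 6 (only option left).
seat 3 must be 1 (only option left).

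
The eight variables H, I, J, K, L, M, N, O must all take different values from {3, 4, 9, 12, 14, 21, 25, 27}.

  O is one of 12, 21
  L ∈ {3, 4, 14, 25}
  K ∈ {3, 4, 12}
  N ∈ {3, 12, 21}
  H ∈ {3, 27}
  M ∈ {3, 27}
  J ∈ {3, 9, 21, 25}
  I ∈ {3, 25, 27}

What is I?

Among the 8 variables, 9 fits only J (and all 8 values in {3, 4, 9, 12, 14, 21, 25, 27} must be used), so J = 9.
The 7 still-open variables draw from only 7 values {3, 4, 12, 14, 21, 25, 27}, so each is used; only L can be 14, hence L = 14.
The 6 still-open variables together cover exactly {3, 4, 12, 21, 25, 27} — 6 values for 6 variables — and 4 appears only in K's list, so K = 4.
Among the 5 still-open variables, 25 fits only I (and all 5 values in {3, 12, 21, 25, 27} must be used), so I = 25.

25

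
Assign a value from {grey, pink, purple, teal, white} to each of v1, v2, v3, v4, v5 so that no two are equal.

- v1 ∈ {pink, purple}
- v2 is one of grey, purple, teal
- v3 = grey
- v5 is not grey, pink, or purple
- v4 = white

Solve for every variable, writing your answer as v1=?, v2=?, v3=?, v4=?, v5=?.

v1=pink, v2=purple, v3=grey, v4=white, v5=teal

v3 must be grey (only option left). Strike grey from v2.
That leaves v4 = white. Strike white from v5.
v5 has just one choice, so v5 = teal. Strike teal from v2.
v2 must be purple (only option left). Eliminate purple elsewhere: v1.
v1 has just one choice, so v1 = pink.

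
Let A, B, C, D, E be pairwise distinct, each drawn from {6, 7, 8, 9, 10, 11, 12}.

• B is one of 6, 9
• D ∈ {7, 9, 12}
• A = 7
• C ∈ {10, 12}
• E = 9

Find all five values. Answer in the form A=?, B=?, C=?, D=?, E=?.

A=7, B=6, C=10, D=12, E=9

A has just one choice, so A = 7. Eliminate 7 elsewhere: D.
E's domain is down to {9}, so E = 9. So B, D can't be 9.
B must be 6 (only option left).
D must be 12 (only option left). So C can't be 12.
C has just one choice, so C = 10.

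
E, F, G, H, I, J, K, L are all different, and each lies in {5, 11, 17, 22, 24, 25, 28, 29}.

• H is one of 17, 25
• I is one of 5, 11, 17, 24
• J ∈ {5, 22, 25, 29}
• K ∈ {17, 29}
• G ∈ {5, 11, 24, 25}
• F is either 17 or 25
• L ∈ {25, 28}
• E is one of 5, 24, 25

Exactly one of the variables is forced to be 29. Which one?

K

The 8 variables together cover exactly {5, 11, 17, 22, 24, 25, 28, 29} — 8 values for 8 variables — and 22 appears only in J's list, so J = 22.
The 7 still-open variables draw from only 7 values {5, 11, 17, 24, 25, 28, 29}, so each is used; only L can be 28, hence L = 28.
The 6 still-open variables draw from only 6 values {5, 11, 17, 24, 25, 29}, so each is used; only K can be 29, hence K = 29.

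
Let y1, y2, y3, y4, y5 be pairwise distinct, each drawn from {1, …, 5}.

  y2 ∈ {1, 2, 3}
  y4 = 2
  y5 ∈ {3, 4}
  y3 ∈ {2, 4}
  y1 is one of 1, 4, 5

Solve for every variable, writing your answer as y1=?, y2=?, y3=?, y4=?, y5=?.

y4's domain is down to {2}, so y4 = 2. Remove 2 from y2, y3.
y3's domain is down to {4}, so y3 = 4. Eliminate 4 elsewhere: y1, y5.
y5 has just one choice, so y5 = 3. Remove 3 from y2.
y2 must be 1 (only option left). Eliminate 1 elsewhere: y1.
y1 has just one choice, so y1 = 5.

y1=5, y2=1, y3=4, y4=2, y5=3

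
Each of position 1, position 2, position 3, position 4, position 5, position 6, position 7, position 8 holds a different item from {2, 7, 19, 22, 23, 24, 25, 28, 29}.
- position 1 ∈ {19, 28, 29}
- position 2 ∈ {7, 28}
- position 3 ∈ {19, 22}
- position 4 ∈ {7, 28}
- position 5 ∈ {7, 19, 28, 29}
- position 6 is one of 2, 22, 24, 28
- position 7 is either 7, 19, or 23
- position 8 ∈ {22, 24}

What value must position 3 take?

Among the 8 variables, 2 fits only position 6 (and all 8 values in {2, 7, 19, 22, 23, 24, 28, 29} must be used), so position 6 = 2.
The 7 still-open variables together cover exactly {7, 19, 22, 23, 24, 28, 29} — 7 values for 7 variables — and 23 appears only in position 7's list, so position 7 = 23.
The 6 still-open variables together cover exactly {7, 19, 22, 24, 28, 29} — 6 values for 6 variables — and 24 appears only in position 8's list, so position 8 = 24.
The 5 still-open variables draw from only 5 values {7, 19, 22, 28, 29}, so each is used; only position 3 can be 22, hence position 3 = 22.

22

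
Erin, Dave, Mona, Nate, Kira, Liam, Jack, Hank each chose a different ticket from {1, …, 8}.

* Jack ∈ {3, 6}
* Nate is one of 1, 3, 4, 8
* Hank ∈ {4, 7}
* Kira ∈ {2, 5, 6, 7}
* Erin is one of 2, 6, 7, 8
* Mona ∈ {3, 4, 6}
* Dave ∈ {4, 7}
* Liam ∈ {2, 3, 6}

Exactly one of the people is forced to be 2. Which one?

The 8 variables together cover exactly {1, 2, 3, 4, 5, 6, 7, 8} — 8 values for 8 variables — and 1 appears only in Nate's list, so Nate = 1.
Among the 7 still-open variables, 5 fits only Kira (and all 7 values in {2, 3, 4, 5, 6, 7, 8} must be used), so Kira = 5.
The 6 still-open variables draw from only 6 values {2, 3, 4, 6, 7, 8}, so each is used; only Erin can be 8, hence Erin = 8.
The 5 still-open variables together cover exactly {2, 3, 4, 6, 7} — 5 values for 5 variables — and 2 appears only in Liam's list, so Liam = 2.

Liam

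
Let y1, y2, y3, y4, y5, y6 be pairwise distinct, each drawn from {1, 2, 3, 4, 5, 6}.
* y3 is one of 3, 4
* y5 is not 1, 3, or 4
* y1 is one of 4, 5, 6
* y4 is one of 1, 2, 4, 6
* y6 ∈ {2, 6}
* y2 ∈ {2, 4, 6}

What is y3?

Among the 6 variables, 1 fits only y4 (and all 6 values in {1, 2, 3, 4, 5, 6} must be used), so y4 = 1.
Among the 5 still-open variables, 3 fits only y3 (and all 5 values in {2, 3, 4, 5, 6} must be used), so y3 = 3.

3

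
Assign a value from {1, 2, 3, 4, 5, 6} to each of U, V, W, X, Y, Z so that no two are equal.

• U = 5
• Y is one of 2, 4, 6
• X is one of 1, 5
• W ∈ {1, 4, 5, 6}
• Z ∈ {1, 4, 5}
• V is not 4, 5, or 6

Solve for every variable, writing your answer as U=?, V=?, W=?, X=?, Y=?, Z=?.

U's domain is down to {5}, so U = 5. So W, X, Z can't be 5.
X's domain is down to {1}, so X = 1. Strike 1 from V, W, Z.
Z has just one choice, so Z = 4. Eliminate 4 elsewhere: W, Y.
That leaves W = 6. Strike 6 from Y.
That leaves Y = 2. Strike 2 from V.
V must be 3 (only option left).

U=5, V=3, W=6, X=1, Y=2, Z=4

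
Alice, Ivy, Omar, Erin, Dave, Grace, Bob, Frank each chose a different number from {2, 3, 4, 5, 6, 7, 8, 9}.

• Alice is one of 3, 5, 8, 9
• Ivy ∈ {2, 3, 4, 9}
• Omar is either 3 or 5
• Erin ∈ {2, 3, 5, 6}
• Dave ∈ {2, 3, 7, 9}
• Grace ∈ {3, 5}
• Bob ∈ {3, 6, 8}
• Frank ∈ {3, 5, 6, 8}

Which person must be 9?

The 8 variables draw from only 8 values {2, 3, 4, 5, 6, 7, 8, 9}, so each is used; only Ivy can be 4, hence Ivy = 4.
Among the 7 still-open variables, 7 fits only Dave (and all 7 values in {2, 3, 5, 6, 7, 8, 9} must be used), so Dave = 7.
The 6 still-open variables together cover exactly {2, 3, 5, 6, 8, 9} — 6 values for 6 variables — and 2 appears only in Erin's list, so Erin = 2.
The 5 still-open variables draw from only 5 values {3, 5, 6, 8, 9}, so each is used; only Alice can be 9, hence Alice = 9.

Alice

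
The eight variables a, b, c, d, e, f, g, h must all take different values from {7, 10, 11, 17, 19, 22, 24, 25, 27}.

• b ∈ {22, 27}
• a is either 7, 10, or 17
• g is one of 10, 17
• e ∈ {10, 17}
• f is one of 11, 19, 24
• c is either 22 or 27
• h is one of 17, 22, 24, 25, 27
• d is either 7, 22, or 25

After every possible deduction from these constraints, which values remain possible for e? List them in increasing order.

The 2 variables b and c are confined to {22, 27}, which locks those values in; drop them from d, h.
e and g share exactly the 2 values {10, 17}; by pigeonhole those values go to them, so strike 10, 17 from a, h.
That leaves a = 7. Strike 7 from d.
That leaves d = 25. Remove 25 from h.
That leaves h = 24. Remove 24 from f.
No further eliminations apply; e can still be any of 10, 17.

10, 17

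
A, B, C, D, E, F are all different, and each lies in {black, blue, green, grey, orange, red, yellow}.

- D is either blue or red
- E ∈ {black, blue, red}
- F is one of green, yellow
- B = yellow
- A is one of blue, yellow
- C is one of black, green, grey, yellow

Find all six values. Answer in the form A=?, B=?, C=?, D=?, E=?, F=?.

B has just one choice, so B = yellow. Remove yellow from A, C, F.
That leaves F = green. Eliminate green elsewhere: C.
A has just one choice, so A = blue. Eliminate blue elsewhere: D, E.
D's domain is down to {red}, so D = red. Strike red from E.
That leaves E = black. Remove black from C.
C has just one choice, so C = grey.

A=blue, B=yellow, C=grey, D=red, E=black, F=green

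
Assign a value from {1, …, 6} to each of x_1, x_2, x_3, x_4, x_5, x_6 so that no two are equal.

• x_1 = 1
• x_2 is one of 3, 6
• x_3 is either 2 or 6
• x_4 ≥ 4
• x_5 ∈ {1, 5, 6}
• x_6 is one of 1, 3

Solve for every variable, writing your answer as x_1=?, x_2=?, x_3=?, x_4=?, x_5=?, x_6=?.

x_1 must be 1 (only option left). Strike 1 from x_5, x_6.
x_6 must be 3 (only option left). Eliminate 3 elsewhere: x_2.
That leaves x_2 = 6. Remove 6 from x_3, x_4, x_5.
That leaves x_3 = 2.
That leaves x_5 = 5. Eliminate 5 elsewhere: x_4.
x_4's domain is down to {4}, so x_4 = 4.

x_1=1, x_2=6, x_3=2, x_4=4, x_5=5, x_6=3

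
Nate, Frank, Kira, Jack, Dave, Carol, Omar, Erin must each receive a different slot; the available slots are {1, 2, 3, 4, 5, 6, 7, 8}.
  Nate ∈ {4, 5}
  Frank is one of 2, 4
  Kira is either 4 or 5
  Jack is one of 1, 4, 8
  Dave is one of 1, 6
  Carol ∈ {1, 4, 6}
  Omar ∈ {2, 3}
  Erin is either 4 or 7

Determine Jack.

The 8 variables together cover exactly {1, 2, 3, 4, 5, 6, 7, 8} — 8 values for 8 variables — and 3 appears only in Omar's list, so Omar = 3.
The 7 still-open variables together cover exactly {1, 2, 4, 5, 6, 7, 8} — 7 values for 7 variables — and 2 appears only in Frank's list, so Frank = 2.
Among the 6 still-open variables, 7 fits only Erin (and all 6 values in {1, 4, 5, 6, 7, 8} must be used), so Erin = 7.
The 5 still-open variables together cover exactly {1, 4, 5, 6, 8} — 5 values for 5 variables — and 8 appears only in Jack's list, so Jack = 8.

8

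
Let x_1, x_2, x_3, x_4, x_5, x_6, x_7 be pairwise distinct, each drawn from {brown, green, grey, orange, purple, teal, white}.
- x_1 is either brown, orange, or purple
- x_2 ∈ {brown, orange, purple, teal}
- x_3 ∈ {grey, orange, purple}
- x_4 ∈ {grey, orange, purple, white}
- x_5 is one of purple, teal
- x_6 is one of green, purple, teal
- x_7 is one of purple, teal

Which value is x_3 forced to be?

grey

The 7 variables draw from only 7 values {brown, green, grey, orange, purple, teal, white}, so each is used; only x_6 can be green, hence x_6 = green.
The 6 still-open variables together cover exactly {brown, grey, orange, purple, teal, white} — 6 values for 6 variables — and white appears only in x_4's list, so x_4 = white.
Among the 5 still-open variables, grey fits only x_3 (and all 5 values in {brown, grey, orange, purple, teal} must be used), so x_3 = grey.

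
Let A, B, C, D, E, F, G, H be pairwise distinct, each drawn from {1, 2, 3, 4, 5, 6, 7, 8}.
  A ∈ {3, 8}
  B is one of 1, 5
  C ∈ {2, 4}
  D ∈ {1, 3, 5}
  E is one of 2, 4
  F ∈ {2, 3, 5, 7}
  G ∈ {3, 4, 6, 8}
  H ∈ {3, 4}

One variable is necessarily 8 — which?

A

The 8 variables together cover exactly {1, 2, 3, 4, 5, 6, 7, 8} — 8 values for 8 variables — and 6 appears only in G's list, so G = 6.
The 7 still-open variables draw from only 7 values {1, 2, 3, 4, 5, 7, 8}, so each is used; only F can be 7, hence F = 7.
The 6 still-open variables together cover exactly {1, 2, 3, 4, 5, 8} — 6 values for 6 variables — and 8 appears only in A's list, so A = 8.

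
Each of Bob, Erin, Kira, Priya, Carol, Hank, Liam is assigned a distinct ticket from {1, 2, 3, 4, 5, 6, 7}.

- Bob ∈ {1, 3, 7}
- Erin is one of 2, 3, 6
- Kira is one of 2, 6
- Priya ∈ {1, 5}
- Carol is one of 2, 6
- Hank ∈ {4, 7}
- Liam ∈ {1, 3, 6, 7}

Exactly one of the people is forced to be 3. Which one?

Among the 7 variables, 4 fits only Hank (and all 7 values in {1, 2, 3, 4, 5, 6, 7} must be used), so Hank = 4.
Among the 6 still-open variables, 5 fits only Priya (and all 6 values in {1, 2, 3, 5, 6, 7} must be used), so Priya = 5.
Kira and Carol between them cover only {2, 6} — a naked pair. Remove those values from Erin, Liam.
So 3 goes to Erin.

Erin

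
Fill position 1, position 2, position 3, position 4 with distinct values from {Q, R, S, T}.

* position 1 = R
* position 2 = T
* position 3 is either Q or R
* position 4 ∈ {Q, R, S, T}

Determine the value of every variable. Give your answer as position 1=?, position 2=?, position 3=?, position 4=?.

position 1's domain is down to {R}, so position 1 = R. So position 3, position 4 can't be R.
position 2 must be T (only option left). Remove T from position 4.
That leaves position 3 = Q. So position 4 can't be Q.
position 4 has just one choice, so position 4 = S.

position 1=R, position 2=T, position 3=Q, position 4=S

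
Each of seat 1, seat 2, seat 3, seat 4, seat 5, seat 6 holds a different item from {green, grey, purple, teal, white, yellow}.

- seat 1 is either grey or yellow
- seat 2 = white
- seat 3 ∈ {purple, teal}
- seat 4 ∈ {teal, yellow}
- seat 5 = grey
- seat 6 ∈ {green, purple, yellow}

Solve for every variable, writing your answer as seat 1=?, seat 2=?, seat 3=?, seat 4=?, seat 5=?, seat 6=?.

seat 1=yellow, seat 2=white, seat 3=purple, seat 4=teal, seat 5=grey, seat 6=green

seat 2 must be white (only option left).
That leaves seat 5 = grey. Eliminate grey elsewhere: seat 1.
That leaves seat 1 = yellow. Eliminate yellow elsewhere: seat 4, seat 6.
seat 4 must be teal (only option left). Remove teal from seat 3.
That leaves seat 3 = purple. Eliminate purple elsewhere: seat 6.
seat 6 has just one choice, so seat 6 = green.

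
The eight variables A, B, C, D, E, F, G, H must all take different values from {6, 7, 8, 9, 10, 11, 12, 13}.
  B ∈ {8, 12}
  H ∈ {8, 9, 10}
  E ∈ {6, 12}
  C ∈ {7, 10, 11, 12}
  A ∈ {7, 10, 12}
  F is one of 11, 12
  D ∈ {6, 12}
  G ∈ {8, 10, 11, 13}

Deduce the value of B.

8

The 8 variables together cover exactly {6, 7, 8, 9, 10, 11, 12, 13} — 8 values for 8 variables — and 9 appears only in H's list, so H = 9.
Among the 7 still-open variables, 13 fits only G (and all 7 values in {6, 7, 8, 10, 11, 12, 13} must be used), so G = 13.
The 6 still-open variables together cover exactly {6, 7, 8, 10, 11, 12} — 6 values for 6 variables — and 8 appears only in B's list, so B = 8.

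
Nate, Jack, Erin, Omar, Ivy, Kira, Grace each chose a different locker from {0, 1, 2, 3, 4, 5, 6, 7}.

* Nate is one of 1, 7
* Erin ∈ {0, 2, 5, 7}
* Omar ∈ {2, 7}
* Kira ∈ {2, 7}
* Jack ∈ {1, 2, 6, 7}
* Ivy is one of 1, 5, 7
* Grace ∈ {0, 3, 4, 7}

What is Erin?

0

Omar and Kira share exactly the 2 values {2, 7}; by pigeonhole those values go to them, so strike 2, 7 from Nate, Jack, Erin, Ivy, Grace.
Nate's domain is down to {1}, so Nate = 1. Remove 1 from Jack, Ivy.
That leaves Jack = 6.
That leaves Ivy = 5. Remove 5 from Erin.
So Erin = 0.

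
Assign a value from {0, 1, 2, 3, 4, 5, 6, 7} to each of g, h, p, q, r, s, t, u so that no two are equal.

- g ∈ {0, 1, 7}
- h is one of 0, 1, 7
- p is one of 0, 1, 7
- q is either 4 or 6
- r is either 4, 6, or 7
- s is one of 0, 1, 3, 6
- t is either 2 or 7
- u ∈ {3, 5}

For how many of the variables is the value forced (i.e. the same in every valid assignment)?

3

Among the 8 variables, 2 fits only t (and all 8 values in {0, 1, 2, 3, 4, 5, 6, 7} must be used), so t = 2.
The 7 still-open variables draw from only 7 values {0, 1, 3, 4, 5, 6, 7}, so each is used; only u can be 5, hence u = 5.
Among the 6 still-open variables, 3 fits only s (and all 6 values in {0, 1, 3, 4, 6, 7} must be used), so s = 3.
g, h, p between them cover only {0, 1, 7} — a naked triple. Remove those values from r.
Determined: s=3, t=2, u=5. The other variables each still have more than one consistent value. That makes 3.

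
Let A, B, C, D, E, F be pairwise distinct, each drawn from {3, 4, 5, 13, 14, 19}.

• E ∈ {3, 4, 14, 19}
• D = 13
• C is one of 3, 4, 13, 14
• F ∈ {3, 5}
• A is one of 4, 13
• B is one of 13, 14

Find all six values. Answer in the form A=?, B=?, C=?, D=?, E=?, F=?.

D must be 13 (only option left). Strike 13 from A, B, C.
A must be 4 (only option left). Eliminate 4 elsewhere: C, E.
That leaves B = 14. Eliminate 14 elsewhere: C, E.
C's domain is down to {3}, so C = 3. Eliminate 3 elsewhere: E, F.
E must be 19 (only option left).
That leaves F = 5.

A=4, B=14, C=3, D=13, E=19, F=5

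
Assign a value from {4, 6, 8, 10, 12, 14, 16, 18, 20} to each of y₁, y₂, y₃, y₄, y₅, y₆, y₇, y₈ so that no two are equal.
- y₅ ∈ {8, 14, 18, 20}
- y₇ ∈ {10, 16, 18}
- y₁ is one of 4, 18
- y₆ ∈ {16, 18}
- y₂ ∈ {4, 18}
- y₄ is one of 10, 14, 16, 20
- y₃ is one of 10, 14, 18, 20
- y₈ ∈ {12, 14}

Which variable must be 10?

y₇

Among the 8 variables, 8 fits only y₅ (and all 8 values in {4, 8, 10, 12, 14, 16, 18, 20} must be used), so y₅ = 8.
The 7 still-open variables together cover exactly {4, 10, 12, 14, 16, 18, 20} — 7 values for 7 variables — and 12 appears only in y₈'s list, so y₈ = 12.
y₁ and y₂ share exactly the 2 values {4, 18}; by pigeonhole those values go to them, so strike 4, 18 from y₃, y₆, y₇.
y₆'s domain is down to {16}, so y₆ = 16. Eliminate 16 elsewhere: y₄, y₇.
So 10 goes to y₇.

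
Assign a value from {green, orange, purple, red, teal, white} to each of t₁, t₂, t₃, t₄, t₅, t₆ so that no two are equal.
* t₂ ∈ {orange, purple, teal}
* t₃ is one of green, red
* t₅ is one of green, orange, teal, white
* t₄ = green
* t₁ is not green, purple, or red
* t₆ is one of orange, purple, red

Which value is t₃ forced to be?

red

t₄ must be green (only option left). Eliminate green elsewhere: t₃, t₅.
So t₃ = red.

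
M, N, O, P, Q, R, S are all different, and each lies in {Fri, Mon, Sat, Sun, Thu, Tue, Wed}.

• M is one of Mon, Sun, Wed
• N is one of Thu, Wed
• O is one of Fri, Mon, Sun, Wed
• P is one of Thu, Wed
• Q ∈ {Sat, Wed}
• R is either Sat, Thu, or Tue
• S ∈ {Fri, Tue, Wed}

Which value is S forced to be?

The 2 variables N and P are confined to {Thu, Wed}, which locks those values in; drop them from M, O, Q, R, S.
Q must be Sat (only option left). So R can't be Sat.
R's domain is down to {Tue}, so R = Tue. So S can't be Tue.
So S = Fri.

Fri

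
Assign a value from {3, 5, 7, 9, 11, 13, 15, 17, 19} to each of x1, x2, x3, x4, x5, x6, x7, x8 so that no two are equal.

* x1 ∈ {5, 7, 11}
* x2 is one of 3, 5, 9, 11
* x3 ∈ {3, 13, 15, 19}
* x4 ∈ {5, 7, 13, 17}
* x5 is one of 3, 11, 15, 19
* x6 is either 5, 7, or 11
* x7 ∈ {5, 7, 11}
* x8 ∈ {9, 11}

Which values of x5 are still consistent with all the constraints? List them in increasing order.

x1, x6, x7 share exactly the 3 values {5, 7, 11}; by pigeonhole those values go to them, so strike 5, 7, 11 from x2, x4, x5, x8.
x8 must be 9 (only option left). Remove 9 from x2.
x2 has just one choice, so x2 = 3. Eliminate 3 elsewhere: x3, x5.
No further eliminations apply; x5 can still be any of 15, 19.

15, 19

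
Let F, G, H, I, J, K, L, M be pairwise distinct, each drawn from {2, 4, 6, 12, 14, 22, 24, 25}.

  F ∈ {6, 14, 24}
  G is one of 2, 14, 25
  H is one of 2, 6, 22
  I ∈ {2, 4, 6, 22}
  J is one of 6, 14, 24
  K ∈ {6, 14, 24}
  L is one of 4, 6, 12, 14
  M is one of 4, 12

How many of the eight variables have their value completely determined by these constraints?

1

The 8 variables together cover exactly {2, 4, 6, 12, 14, 22, 24, 25} — 8 values for 8 variables — and 25 appears only in G's list, so G = 25.
F, J, K share exactly the 3 values {6, 14, 24}; by pigeonhole those values go to them, so strike 6, 14, 24 from H, I, L.
The 2 variables L and M are confined to {4, 12}, which locks those values in; drop them from I.
Determined: G=25. The other variables each still have more than one consistent value. That makes 1.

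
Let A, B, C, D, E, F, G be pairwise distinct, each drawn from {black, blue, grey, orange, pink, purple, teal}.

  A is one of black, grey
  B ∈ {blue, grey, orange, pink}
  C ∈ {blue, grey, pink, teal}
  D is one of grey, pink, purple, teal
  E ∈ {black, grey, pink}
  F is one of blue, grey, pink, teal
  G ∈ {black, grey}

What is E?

The 7 variables draw from only 7 values {black, blue, grey, orange, pink, purple, teal}, so each is used; only B can be orange, hence B = orange.
The 6 still-open variables together cover exactly {black, blue, grey, pink, purple, teal} — 6 values for 6 variables — and purple appears only in D's list, so D = purple.
A and G share exactly the 2 values {black, grey}; by pigeonhole those values go to them, so strike black, grey from C, E, F.
So E = pink.

pink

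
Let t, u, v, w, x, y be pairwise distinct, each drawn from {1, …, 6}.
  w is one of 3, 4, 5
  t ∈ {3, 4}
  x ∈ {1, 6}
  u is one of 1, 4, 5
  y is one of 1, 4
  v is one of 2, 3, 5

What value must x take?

The 6 variables draw from only 6 values {1, 2, 3, 4, 5, 6}, so each is used; only v can be 2, hence v = 2.
The 5 still-open variables together cover exactly {1, 3, 4, 5, 6} — 5 values for 5 variables — and 6 appears only in x's list, so x = 6.

6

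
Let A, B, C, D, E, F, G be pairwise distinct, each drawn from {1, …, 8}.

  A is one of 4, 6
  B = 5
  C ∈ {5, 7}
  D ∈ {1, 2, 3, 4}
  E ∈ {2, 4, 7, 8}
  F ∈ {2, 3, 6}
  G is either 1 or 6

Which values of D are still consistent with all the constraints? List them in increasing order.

B has just one choice, so B = 5. Remove 5 from C.
That leaves C = 7. Strike 7 from E.
No further eliminations apply; D can still be any of 1, 2, 3, 4.

1, 2, 3, 4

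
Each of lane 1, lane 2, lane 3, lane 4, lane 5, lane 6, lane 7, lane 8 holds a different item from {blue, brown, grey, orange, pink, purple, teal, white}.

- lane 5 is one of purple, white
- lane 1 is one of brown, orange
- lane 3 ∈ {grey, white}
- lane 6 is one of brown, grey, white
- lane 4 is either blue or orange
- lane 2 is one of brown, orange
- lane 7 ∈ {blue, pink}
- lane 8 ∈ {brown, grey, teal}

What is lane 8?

teal

The 8 variables draw from only 8 values {blue, brown, grey, orange, pink, purple, teal, white}, so each is used; only lane 7 can be pink, hence lane 7 = pink.
Among the 7 still-open variables, blue fits only lane 4 (and all 7 values in {blue, brown, grey, orange, purple, teal, white} must be used), so lane 4 = blue.
The 6 still-open variables draw from only 6 values {brown, grey, orange, purple, teal, white}, so each is used; only lane 5 can be purple, hence lane 5 = purple.
Among the 5 still-open variables, teal fits only lane 8 (and all 5 values in {brown, grey, orange, teal, white} must be used), so lane 8 = teal.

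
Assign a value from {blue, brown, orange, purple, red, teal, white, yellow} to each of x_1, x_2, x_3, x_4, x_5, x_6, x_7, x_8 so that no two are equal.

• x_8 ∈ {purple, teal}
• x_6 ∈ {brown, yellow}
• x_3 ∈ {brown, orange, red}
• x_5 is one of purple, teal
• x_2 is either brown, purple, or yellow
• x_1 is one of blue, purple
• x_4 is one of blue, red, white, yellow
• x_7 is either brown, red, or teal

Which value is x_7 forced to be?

red

The 8 variables together cover exactly {blue, brown, orange, purple, red, teal, white, yellow} — 8 values for 8 variables — and orange appears only in x_3's list, so x_3 = orange.
Among the 7 still-open variables, white fits only x_4 (and all 7 values in {blue, brown, purple, red, teal, white, yellow} must be used), so x_4 = white.
Among the 6 still-open variables, blue fits only x_1 (and all 6 values in {blue, brown, purple, red, teal, yellow} must be used), so x_1 = blue.
The 5 still-open variables together cover exactly {brown, purple, red, teal, yellow} — 5 values for 5 variables — and red appears only in x_7's list, so x_7 = red.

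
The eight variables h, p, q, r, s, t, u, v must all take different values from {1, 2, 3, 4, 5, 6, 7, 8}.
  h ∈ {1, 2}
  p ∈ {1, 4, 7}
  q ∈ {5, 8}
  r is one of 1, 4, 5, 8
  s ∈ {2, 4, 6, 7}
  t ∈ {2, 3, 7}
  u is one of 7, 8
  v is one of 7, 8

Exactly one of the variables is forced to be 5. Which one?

q

The 8 variables draw from only 8 values {1, 2, 3, 4, 5, 6, 7, 8}, so each is used; only t can be 3, hence t = 3.
Among the 7 still-open variables, 6 fits only s (and all 7 values in {1, 2, 4, 5, 6, 7, 8} must be used), so s = 6.
The 6 still-open variables together cover exactly {1, 2, 4, 5, 7, 8} — 6 values for 6 variables — and 2 appears only in h's list, so h = 2.
u and v between them cover only {7, 8} — a naked pair. Remove those values from p, q, r.
So 5 goes to q.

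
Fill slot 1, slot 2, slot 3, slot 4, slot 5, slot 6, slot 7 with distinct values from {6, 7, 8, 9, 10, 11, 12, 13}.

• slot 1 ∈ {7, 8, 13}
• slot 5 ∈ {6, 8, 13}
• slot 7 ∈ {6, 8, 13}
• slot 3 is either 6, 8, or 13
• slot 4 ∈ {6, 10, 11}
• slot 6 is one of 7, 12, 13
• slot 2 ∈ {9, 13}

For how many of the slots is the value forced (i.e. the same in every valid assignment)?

3

slot 3, slot 5, slot 7 share exactly the 3 values {6, 8, 13}; by pigeonhole those values go to them, so strike 6, 8, 13 from slot 1, slot 2, slot 4, slot 6.
That leaves slot 1 = 7. Remove 7 from slot 6.
slot 2's domain is down to {9}, so slot 2 = 9.
slot 6 must be 12 (only option left).
Determined: slot 1=7, slot 2=9, slot 6=12. The other slots each still have more than one consistent value. That makes 3.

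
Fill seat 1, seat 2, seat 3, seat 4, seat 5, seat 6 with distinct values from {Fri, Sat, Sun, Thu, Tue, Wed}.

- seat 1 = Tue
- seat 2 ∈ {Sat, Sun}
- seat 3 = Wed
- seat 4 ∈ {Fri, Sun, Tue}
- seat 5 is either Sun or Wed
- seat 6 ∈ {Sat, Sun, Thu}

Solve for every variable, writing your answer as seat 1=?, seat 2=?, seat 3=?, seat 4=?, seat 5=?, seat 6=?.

seat 1's domain is down to {Tue}, so seat 1 = Tue. Strike Tue from seat 4.
seat 3 has just one choice, so seat 3 = Wed. Eliminate Wed elsewhere: seat 5.
seat 5 has just one choice, so seat 5 = Sun. Remove Sun from seat 2, seat 4, seat 6.
seat 2 must be Sat (only option left). So seat 6 can't be Sat.
That leaves seat 4 = Fri.
seat 6 must be Thu (only option left).

seat 1=Tue, seat 2=Sat, seat 3=Wed, seat 4=Fri, seat 5=Sun, seat 6=Thu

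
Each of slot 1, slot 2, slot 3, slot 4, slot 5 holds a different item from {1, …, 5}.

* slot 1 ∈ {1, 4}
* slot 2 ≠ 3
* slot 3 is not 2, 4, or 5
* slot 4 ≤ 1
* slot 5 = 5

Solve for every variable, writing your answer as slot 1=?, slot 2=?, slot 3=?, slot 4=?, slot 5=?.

slot 1=4, slot 2=2, slot 3=3, slot 4=1, slot 5=5

slot 4's domain is down to {1}, so slot 4 = 1. Remove 1 from slot 1, slot 2, slot 3.
slot 5 has just one choice, so slot 5 = 5. Eliminate 5 elsewhere: slot 2.
That leaves slot 1 = 4. Strike 4 from slot 2.
slot 2 must be 2 (only option left).
That leaves slot 3 = 3.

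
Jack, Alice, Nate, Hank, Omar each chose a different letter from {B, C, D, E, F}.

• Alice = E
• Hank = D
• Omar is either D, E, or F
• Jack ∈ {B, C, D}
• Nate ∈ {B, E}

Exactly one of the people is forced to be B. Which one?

Nate

Alice's domain is down to {E}, so Alice = E. Eliminate E elsewhere: Nate, Omar.
So B goes to Nate.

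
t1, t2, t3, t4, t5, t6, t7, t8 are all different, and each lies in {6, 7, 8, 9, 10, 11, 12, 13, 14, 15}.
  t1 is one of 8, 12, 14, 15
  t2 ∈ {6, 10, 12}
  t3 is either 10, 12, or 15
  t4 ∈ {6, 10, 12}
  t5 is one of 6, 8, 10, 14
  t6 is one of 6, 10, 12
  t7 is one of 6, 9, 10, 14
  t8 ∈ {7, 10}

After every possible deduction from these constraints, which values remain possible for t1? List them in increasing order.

Among the 8 variables, 7 fits only t8 (and all 8 values in {6, 7, 8, 9, 10, 12, 14, 15} must be used), so t8 = 7.
The 7 still-open variables draw from only 7 values {6, 8, 9, 10, 12, 14, 15}, so each is used; only t7 can be 9, hence t7 = 9.
The 3 variables t2, t4, t6 are confined to {6, 10, 12}, which locks those values in; drop them from t1, t3, t5.
t3 has just one choice, so t3 = 15. Eliminate 15 elsewhere: t1.
No further eliminations apply; t1 can still be any of 8, 14.

8, 14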